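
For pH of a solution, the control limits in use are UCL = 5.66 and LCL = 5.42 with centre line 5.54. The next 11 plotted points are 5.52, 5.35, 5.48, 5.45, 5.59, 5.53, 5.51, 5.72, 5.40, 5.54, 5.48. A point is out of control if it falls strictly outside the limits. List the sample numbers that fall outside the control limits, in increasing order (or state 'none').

Compare each point to [5.42, 5.66]: sample 2 = 5.35 < LCL; sample 8 = 5.72 > UCL; sample 9 = 5.40 < LCL.

2, 8, 9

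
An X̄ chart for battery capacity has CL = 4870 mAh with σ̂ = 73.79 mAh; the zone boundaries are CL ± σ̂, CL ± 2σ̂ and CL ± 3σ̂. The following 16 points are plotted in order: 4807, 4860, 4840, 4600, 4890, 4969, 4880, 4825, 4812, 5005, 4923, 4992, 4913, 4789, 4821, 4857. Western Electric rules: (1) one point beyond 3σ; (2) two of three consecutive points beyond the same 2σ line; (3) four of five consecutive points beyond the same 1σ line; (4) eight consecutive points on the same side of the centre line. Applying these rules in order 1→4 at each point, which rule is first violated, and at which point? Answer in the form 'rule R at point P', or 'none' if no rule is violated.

Zone of each point (C = within 1σ̂, B = 1σ̂–2σ̂, A = 2σ̂–3σ̂, * = beyond 3σ̂; sign = side of CL): 1:-C, 2:-C, 3:-C, 4:-*, 5:+C, 6:+B, 7:+C, 8:-C, 9:-C, 10:+B, 11:+C, 12:+B, 13:+C, 14:-B, 15:-C, 16:-C
Rule 1 (one point beyond the 3σ limits) is satisfied at point 4.

rule 1 at point 4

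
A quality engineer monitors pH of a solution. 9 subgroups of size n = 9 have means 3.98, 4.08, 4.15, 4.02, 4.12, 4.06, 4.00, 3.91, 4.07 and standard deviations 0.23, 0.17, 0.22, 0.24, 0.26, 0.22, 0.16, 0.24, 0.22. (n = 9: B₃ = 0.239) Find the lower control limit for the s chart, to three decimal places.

s̄ = (0.23 + 0.17 + 0.22 + 0.24 + 0.26 + 0.22 + 0.16 + 0.24 + 0.22) / 9 = 0.2178
LCL_s = B₃·s̄ = 0.239 × 0.2178 = 0.0520

0.052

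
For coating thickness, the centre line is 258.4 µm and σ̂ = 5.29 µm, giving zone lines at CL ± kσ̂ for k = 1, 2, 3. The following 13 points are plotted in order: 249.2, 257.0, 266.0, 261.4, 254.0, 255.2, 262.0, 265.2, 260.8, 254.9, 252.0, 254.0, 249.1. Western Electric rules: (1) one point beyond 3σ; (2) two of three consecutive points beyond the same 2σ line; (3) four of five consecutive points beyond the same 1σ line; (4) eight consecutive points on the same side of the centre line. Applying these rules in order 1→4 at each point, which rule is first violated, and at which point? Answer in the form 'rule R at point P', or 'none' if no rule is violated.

none

Zone of each point (C = within 1σ̂, B = 1σ̂–2σ̂, A = 2σ̂–3σ̂, * = beyond 3σ̂; sign = side of CL): 1:-B, 2:-C, 3:+B, 4:+C, 5:-C, 6:-C, 7:+C, 8:+B, 9:+C, 10:-C, 11:-B, 12:-C, 13:-B
No rule fires across all 13 points.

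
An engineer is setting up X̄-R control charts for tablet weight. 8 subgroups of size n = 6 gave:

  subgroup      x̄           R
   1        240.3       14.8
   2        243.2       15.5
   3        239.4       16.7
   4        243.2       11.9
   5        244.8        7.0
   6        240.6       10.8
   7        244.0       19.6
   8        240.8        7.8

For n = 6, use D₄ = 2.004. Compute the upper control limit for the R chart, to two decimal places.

26.08

R̄ = (14.8 + 15.5 + 16.7 + 11.9 + 7.0 + 10.8 + 19.6 + 7.8) / 8 = 104.1000 / 8 = 13.0125
UCL_R = D₄·R̄ = 2.004 × 13.0125 = 26.0771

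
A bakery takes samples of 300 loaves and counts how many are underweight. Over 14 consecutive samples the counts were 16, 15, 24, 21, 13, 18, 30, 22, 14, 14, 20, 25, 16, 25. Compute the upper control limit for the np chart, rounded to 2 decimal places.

32.31

p̄ = Σdᵢ / (k·n) = 273 / (14 × 300) = 0.06500
UCL = np̄ + 3·√(np̄(1−p̄)) = 19.5000 + 3 × √(19.5000×0.93500) = 19.5000 + 3 × 4.2700 = 32.3099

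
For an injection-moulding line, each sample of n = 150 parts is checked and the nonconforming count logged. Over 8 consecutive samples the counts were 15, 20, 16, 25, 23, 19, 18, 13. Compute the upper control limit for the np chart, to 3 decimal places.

30.742

p̄ = Σdᵢ / (k·n) = 149 / (8 × 150) = 0.12417
UCL = np̄ + 3·√(np̄(1−p̄)) = 18.6250 + 3 × √(18.6250×0.87583) = 18.6250 + 3 × 4.0389 = 30.7416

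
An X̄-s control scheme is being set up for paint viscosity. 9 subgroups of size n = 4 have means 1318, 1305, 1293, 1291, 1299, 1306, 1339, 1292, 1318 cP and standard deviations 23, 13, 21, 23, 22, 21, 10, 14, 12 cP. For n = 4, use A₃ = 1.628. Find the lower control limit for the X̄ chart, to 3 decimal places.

X̄̄ = (1318 + 1305 + 1293 + 1291 + 1299 + 1306 + 1339 + 1292 + 1318) / 9 = 1306.7778
s̄ = (23 + 13 + 21 + 23 + 22 + 21 + 10 + 14 + 12) / 9 = 17.6667
LCL = X̄̄ − A₃·s̄ = 1306.7778 − 1.628 × 17.6667 = 1278.0164

1278.016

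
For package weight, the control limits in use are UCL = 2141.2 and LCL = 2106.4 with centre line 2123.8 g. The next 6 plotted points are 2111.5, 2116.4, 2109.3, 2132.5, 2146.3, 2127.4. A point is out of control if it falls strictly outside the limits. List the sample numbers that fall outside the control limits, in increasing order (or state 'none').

Compare each point to [2106.4, 2141.2]: sample 5 = 2146.3 > UCL.

5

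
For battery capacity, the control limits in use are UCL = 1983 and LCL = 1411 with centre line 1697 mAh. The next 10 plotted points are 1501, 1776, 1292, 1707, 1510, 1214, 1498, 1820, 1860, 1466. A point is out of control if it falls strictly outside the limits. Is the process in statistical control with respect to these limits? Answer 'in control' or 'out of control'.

out of control

Compare each point to [1411, 1983]: sample 3 = 1292 < LCL; sample 6 = 1214 < LCL.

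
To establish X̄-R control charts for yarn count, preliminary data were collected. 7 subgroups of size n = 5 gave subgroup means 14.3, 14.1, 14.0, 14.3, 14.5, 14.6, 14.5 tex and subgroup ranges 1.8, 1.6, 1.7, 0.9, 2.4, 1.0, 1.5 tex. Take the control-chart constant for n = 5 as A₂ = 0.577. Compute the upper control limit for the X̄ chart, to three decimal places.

X̄̄ = (14.3 + 14.1 + 14.0 + 14.3 + 14.5 + 14.6 + 14.5) / 7 = 100.3000 / 7 = 14.3286
R̄ = (1.8 + 1.6 + 1.7 + 0.9 + 2.4 + 1.0 + 1.5) / 7 = 10.9000 / 7 = 1.5571
UCL = X̄̄ + A₂·R̄ = 14.3286 + 0.577 × 1.5571 = 15.2270

15.227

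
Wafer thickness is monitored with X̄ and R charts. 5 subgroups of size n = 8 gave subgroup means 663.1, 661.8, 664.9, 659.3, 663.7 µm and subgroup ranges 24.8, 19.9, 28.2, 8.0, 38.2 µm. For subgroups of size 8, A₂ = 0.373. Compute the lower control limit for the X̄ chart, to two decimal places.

653.68

X̄̄ = (663.1 + 661.8 + 664.9 + 659.3 + 663.7) / 5 = 3312.8000 / 5 = 662.5600
R̄ = (24.8 + 19.9 + 28.2 + 8.0 + 38.2) / 5 = 119.1000 / 5 = 23.8200
LCL = X̄̄ − A₂·R̄ = 662.5600 − 0.373 × 23.8200 = 653.6751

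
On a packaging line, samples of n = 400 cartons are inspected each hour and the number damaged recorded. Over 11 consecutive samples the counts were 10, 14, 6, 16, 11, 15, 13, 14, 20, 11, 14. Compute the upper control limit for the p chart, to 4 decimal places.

0.0594

p̄ = Σdᵢ / (k·n) = 144 / (11 × 400) = 0.03273
UCL = p̄ + 3·√(p̄(1−p̄)/n) = 0.03273 + 3 × √(0.03273×0.96727/400) = 0.03273 + 3 × 0.00890 = 0.05942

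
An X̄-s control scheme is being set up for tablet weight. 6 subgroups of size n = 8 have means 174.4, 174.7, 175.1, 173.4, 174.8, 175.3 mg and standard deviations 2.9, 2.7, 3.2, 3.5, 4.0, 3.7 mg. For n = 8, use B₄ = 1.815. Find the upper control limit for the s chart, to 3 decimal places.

s̄ = (2.9 + 2.7 + 3.2 + 3.5 + 4.0 + 3.7) / 6 = 3.3333
UCL_s = B₄·s̄ = 1.815 × 3.3333 = 6.0500

6.050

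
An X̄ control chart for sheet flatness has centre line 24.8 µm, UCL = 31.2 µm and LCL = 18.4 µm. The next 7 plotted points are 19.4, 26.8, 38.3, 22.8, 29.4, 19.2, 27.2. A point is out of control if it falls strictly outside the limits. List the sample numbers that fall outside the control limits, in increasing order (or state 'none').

3

Compare each point to [18.4, 31.2]: sample 3 = 38.3 > UCL.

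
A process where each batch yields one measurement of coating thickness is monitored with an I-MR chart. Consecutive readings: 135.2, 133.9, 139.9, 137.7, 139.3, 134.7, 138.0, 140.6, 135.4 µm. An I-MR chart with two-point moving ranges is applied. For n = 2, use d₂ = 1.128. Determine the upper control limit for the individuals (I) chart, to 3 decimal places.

146.098

X̄ = (135.2 + 133.9 + 139.9 + 137.7 + 139.3 + 134.7 + 138.0 + 140.6 + 135.4) / 9 = 137.1889
Moving ranges: 1.3, 6.0, 2.2, 1.6, 4.6, 3.3, 2.6, 5.2; M̄R̄ = 26.8000 / 8 = 3.3500
UCL = X̄ + 3·M̄R̄/d₂ = 137.1889 + 3 × 3.3500 / 1.128 = 146.0985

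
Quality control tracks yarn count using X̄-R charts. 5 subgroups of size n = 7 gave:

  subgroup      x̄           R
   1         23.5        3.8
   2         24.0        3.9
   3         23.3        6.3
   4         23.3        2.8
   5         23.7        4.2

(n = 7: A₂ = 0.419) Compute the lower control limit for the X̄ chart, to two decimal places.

21.80

X̄̄ = (23.5 + 24.0 + 23.3 + 23.3 + 23.7) / 5 = 117.8000 / 5 = 23.5600
R̄ = (3.8 + 3.9 + 6.3 + 2.8 + 4.2) / 5 = 21.0000 / 5 = 4.2000
LCL = X̄̄ − A₂·R̄ = 23.5600 − 0.419 × 4.2000 = 21.8002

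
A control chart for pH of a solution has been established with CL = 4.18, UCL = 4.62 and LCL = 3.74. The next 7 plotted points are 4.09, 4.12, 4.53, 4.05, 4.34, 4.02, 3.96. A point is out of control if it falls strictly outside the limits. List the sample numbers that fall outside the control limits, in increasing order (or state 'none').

none

All 7 points lie within [3.74, 4.62].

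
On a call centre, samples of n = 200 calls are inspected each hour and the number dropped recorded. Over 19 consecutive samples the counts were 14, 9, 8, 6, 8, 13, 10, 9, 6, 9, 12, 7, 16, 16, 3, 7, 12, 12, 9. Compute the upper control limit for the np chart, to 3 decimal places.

p̄ = Σdᵢ / (k·n) = 186 / (19 × 200) = 0.04895
UCL = np̄ + 3·√(np̄(1−p̄)) = 9.7895 + 3 × √(9.7895×0.95105) = 9.7895 + 3 × 3.0513 = 18.9433

18.943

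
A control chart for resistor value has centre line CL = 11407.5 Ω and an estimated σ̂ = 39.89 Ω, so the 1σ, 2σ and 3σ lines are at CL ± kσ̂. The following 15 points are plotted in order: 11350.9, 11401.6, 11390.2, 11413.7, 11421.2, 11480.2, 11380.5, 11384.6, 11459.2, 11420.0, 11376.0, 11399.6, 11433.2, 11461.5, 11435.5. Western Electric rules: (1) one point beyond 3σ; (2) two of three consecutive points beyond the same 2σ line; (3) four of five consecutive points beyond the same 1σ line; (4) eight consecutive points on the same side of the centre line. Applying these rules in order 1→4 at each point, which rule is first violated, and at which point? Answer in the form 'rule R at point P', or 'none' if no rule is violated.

Zone of each point (C = within 1σ̂, B = 1σ̂–2σ̂, A = 2σ̂–3σ̂, * = beyond 3σ̂; sign = side of CL): 1:-B, 2:-C, 3:-C, 4:+C, 5:+C, 6:+B, 7:-C, 8:-C, 9:+B, 10:+C, 11:-C, 12:-C, 13:+C, 14:+B, 15:+C
No rule fires across all 15 points.

none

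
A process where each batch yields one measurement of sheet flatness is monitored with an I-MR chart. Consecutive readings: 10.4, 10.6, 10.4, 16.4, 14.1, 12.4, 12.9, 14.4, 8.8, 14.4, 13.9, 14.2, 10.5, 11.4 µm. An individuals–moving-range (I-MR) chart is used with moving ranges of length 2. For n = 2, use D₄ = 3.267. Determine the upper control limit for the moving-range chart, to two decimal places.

Moving ranges: 0.2, 0.2, 6.0, 2.3, 1.7, 0.5, 1.5, 5.6, 5.6, 0.5, 0.3, 3.7, 0.9; M̄R̄ = 29.0000 / 13 = 2.2308
UCL_MR = D₄·M̄R̄ = 3.267 × 2.2308 = 7.2879

7.29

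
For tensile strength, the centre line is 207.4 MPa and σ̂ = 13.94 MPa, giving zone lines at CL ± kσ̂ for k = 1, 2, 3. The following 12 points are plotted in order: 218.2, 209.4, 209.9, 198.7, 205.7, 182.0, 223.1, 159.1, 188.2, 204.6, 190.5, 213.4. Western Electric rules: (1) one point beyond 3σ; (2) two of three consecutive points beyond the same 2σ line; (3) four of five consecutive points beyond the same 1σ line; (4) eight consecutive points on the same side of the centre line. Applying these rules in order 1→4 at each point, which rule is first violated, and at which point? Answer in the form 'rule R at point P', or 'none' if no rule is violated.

rule 1 at point 8

Zone of each point (C = within 1σ̂, B = 1σ̂–2σ̂, A = 2σ̂–3σ̂, * = beyond 3σ̂; sign = side of CL): 1:+C, 2:+C, 3:+C, 4:-C, 5:-C, 6:-B, 7:+B, 8:-*, 9:-B, 10:-C, 11:-B, 12:+C
Rule 1 (one point beyond the 3σ limits) is satisfied at point 8.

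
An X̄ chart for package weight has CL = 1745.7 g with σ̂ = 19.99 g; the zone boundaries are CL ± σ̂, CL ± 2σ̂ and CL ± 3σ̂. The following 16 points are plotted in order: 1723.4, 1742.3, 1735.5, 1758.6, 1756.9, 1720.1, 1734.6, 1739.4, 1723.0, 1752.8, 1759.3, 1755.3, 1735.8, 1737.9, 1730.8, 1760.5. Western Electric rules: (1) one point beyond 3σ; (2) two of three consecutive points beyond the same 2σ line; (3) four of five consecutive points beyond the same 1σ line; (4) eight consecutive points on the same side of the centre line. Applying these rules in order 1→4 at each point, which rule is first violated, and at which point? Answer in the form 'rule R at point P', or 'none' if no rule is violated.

Zone of each point (C = within 1σ̂, B = 1σ̂–2σ̂, A = 2σ̂–3σ̂, * = beyond 3σ̂; sign = side of CL): 1:-B, 2:-C, 3:-C, 4:+C, 5:+C, 6:-B, 7:-C, 8:-C, 9:-B, 10:+C, 11:+C, 12:+C, 13:-C, 14:-C, 15:-C, 16:+C
No rule fires across all 16 points.

none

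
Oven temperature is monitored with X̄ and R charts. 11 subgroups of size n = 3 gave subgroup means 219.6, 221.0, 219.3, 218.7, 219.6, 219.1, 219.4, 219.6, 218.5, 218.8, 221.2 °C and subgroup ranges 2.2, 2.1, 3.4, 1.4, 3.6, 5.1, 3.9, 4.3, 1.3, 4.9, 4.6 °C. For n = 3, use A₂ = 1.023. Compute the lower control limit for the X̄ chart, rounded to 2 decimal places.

216.10

X̄̄ = (219.6 + 221.0 + 219.3 + 218.7 + 219.6 + 219.1 + 219.4 + 219.6 + 218.5 + 218.8 + 221.2) / 11 = 2414.8000 / 11 = 219.5273
R̄ = (2.2 + 2.1 + 3.4 + 1.4 + 3.6 + 5.1 + 3.9 + 4.3 + 1.3 + 4.9 + 4.6) / 11 = 36.8000 / 11 = 3.3455
LCL = X̄̄ − A₂·R̄ = 219.5273 − 1.023 × 3.3455 = 216.1049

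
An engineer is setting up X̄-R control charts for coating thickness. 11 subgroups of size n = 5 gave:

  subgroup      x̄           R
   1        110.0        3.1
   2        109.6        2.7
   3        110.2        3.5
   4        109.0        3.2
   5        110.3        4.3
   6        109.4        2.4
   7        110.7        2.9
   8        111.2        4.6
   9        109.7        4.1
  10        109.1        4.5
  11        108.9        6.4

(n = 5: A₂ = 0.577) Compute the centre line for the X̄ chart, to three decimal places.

X̄̄ = (110.0 + 109.6 + 110.2 + 109.0 + 110.3 + 109.4 + 110.7 + 111.2 + 109.7 + 109.1 + 108.9) / 11 = 1208.1000 / 11 = 109.8273
CL = X̄̄ = 109.8273

109.827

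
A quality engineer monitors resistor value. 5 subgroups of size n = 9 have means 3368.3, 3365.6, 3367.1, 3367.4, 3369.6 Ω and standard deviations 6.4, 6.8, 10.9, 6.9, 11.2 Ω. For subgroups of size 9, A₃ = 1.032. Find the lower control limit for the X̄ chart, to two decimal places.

X̄̄ = (3368.3 + 3365.6 + 3367.1 + 3367.4 + 3369.6) / 5 = 3367.6000
s̄ = (6.4 + 6.8 + 10.9 + 6.9 + 11.2) / 5 = 8.4400
LCL = X̄̄ − A₃·s̄ = 3367.6000 − 1.032 × 8.4400 = 3358.8899

3358.89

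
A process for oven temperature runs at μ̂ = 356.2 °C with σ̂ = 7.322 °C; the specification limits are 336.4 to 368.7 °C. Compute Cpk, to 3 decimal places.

0.569

Cpu = (USL − μ̂) / (3σ̂) = (368.7 − 356.2) / (3 × 7.322) = 0.5691; Cpl = (μ̂ − LSL) / (3σ̂) = (356.2 − 336.4) / (3 × 7.322) = 0.9014; Cpk = min(Cpu, Cpl) = 0.5691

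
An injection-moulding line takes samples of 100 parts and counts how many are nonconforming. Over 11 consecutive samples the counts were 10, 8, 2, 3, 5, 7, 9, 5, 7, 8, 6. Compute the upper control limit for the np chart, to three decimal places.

p̄ = Σdᵢ / (k·n) = 70 / (11 × 100) = 0.06364
UCL = np̄ + 3·√(np̄(1−p̄)) = 6.3636 + 3 × √(6.3636×0.93636) = 6.3636 + 3 × 2.4410 = 13.6868

13.687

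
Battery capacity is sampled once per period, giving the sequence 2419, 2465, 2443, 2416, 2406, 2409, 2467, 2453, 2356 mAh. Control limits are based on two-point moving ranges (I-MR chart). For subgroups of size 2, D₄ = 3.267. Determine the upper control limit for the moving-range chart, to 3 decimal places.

Moving ranges: 46, 22, 27, 10, 3, 58, 14, 97; M̄R̄ = 277.0000 / 8 = 34.6250
UCL_MR = D₄·M̄R̄ = 3.267 × 34.6250 = 113.1199

113.120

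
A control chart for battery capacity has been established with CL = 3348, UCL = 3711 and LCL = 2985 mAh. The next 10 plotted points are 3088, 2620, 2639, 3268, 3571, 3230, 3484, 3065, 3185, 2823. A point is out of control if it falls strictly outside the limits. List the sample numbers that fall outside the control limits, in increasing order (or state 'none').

Compare each point to [2985, 3711]: sample 2 = 2620 < LCL; sample 3 = 2639 < LCL; sample 10 = 2823 < LCL.

2, 3, 10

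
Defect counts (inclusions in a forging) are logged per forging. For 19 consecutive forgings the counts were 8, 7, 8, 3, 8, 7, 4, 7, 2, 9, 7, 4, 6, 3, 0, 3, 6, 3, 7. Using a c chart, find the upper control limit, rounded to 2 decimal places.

c̄ = (8 + 7 + 8 + 3 + 8 + 7 + 4 + 7 + 2 + 9 + 7 + 4 + 6 + 3 + 0 + 3 + 6 + 3 + 7) / 19 = 102 / 19 = 5.3684
UCL = c̄ + 3√c̄ = 5.3684 + 3 × √5.3684 = 5.3684 + 3 × 2.3170 = 12.3194

12.32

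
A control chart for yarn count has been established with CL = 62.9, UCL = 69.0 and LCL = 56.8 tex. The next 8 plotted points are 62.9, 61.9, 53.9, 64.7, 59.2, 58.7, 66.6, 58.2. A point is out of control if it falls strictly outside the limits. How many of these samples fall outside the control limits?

1

Compare each point to [56.8, 69.0]: sample 3 = 53.9 < LCL.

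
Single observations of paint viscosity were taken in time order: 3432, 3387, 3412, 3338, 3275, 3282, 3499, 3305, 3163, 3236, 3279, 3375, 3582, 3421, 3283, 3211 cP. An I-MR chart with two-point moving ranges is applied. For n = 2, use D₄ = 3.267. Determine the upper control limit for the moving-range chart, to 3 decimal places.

Moving ranges: 45, 25, 74, 63, 7, 217, 194, 142, 73, 43, 96, 207, 161, 138, 72; M̄R̄ = 1557.0000 / 15 = 103.8000
UCL_MR = D₄·M̄R̄ = 3.267 × 103.8000 = 339.1146

339.115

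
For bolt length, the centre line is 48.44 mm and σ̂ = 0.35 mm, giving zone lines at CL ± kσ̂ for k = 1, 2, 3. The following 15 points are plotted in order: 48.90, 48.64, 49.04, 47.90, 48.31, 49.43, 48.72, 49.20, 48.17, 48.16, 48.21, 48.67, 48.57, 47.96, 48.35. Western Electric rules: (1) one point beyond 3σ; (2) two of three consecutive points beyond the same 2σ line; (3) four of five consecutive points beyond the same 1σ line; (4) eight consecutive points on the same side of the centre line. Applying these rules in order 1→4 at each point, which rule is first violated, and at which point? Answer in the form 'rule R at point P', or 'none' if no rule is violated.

rule 2 at point 8

Zone of each point (C = within 1σ̂, B = 1σ̂–2σ̂, A = 2σ̂–3σ̂, * = beyond 3σ̂; sign = side of CL): 1:+B, 2:+C, 3:+B, 4:-B, 5:-C, 6:+A, 7:+C, 8:+A, 9:-C, 10:-C, 11:-C, 12:+C, 13:+C, 14:-B, 15:-C
Rule 2 (two of three consecutive points beyond the same 2σ limit) is satisfied at point 8.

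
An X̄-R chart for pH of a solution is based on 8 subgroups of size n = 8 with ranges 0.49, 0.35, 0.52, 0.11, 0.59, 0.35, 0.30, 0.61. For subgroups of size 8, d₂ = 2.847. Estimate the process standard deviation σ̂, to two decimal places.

R̄ = (0.49 + 0.35 + 0.52 + 0.11 + 0.59 + 0.35 + 0.30 + 0.61) / 8 = 0.4150
σ̂ = R̄ / d₂ = 0.4150 / 2.847 = 0.1458

0.15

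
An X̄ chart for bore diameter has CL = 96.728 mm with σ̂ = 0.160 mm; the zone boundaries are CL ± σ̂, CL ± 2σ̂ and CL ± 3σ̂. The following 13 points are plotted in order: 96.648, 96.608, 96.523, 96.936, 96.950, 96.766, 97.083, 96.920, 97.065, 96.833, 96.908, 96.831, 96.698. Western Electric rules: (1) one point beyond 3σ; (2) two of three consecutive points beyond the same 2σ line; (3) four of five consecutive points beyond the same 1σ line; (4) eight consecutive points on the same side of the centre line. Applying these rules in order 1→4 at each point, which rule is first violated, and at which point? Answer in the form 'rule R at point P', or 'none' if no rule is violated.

rule 3 at point 8

Zone of each point (C = within 1σ̂, B = 1σ̂–2σ̂, A = 2σ̂–3σ̂, * = beyond 3σ̂; sign = side of CL): 1:-C, 2:-C, 3:-B, 4:+B, 5:+B, 6:+C, 7:+A, 8:+B, 9:+A, 10:+C, 11:+B, 12:+C, 13:-C
Rule 3 (four of five consecutive points beyond the same 1σ limit) is satisfied at point 8.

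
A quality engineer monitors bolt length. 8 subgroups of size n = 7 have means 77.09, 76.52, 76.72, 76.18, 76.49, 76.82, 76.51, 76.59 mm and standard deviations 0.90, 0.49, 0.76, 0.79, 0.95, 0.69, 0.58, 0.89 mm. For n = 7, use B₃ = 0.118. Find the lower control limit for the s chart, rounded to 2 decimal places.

0.09

s̄ = (0.90 + 0.49 + 0.76 + 0.79 + 0.95 + 0.69 + 0.58 + 0.89) / 8 = 0.7562
LCL_s = B₃·s̄ = 0.118 × 0.7562 = 0.0892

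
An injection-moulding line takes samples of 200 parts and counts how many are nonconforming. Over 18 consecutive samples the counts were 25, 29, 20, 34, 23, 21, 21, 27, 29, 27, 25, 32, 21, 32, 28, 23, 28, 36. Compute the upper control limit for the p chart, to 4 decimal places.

0.2058

p̄ = Σdᵢ / (k·n) = 481 / (18 × 200) = 0.13361
UCL = p̄ + 3·√(p̄(1−p̄)/n) = 0.13361 + 3 × √(0.13361×0.86639/200) = 0.13361 + 3 × 0.02406 = 0.20579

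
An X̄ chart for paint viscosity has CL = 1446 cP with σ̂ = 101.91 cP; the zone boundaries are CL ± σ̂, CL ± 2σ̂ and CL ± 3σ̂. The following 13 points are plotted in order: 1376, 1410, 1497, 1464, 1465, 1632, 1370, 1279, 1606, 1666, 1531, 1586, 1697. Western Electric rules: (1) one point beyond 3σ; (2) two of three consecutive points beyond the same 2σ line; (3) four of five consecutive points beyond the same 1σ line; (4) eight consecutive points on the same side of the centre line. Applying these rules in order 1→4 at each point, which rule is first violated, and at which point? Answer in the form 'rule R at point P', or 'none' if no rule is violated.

rule 3 at point 13

Zone of each point (C = within 1σ̂, B = 1σ̂–2σ̂, A = 2σ̂–3σ̂, * = beyond 3σ̂; sign = side of CL): 1:-C, 2:-C, 3:+C, 4:+C, 5:+C, 6:+B, 7:-C, 8:-B, 9:+B, 10:+A, 11:+C, 12:+B, 13:+A
Rule 3 (four of five consecutive points beyond the same 1σ limit) is satisfied at point 13.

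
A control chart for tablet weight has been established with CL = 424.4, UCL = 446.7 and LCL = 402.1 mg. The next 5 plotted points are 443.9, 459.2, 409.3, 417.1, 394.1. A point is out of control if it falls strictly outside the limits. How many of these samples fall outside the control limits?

2

Compare each point to [402.1, 446.7]: sample 2 = 459.2 > UCL; sample 5 = 394.1 < LCL.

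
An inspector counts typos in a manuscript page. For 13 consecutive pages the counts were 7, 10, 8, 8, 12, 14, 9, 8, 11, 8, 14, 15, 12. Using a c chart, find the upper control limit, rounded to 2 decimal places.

20.16

c̄ = (7 + 10 + 8 + 8 + 12 + 14 + 9 + 8 + 11 + 8 + 14 + 15 + 12) / 13 = 136 / 13 = 10.4615
UCL = c̄ + 3√c̄ = 10.4615 + 3 × √10.4615 = 10.4615 + 3 × 3.2344 = 20.1648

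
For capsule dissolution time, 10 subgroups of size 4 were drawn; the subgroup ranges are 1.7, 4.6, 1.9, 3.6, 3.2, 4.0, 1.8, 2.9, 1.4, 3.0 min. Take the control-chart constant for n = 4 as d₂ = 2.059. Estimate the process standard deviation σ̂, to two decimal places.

R̄ = (1.7 + 4.6 + 1.9 + 3.6 + 3.2 + 4.0 + 1.8 + 2.9 + 1.4 + 3.0) / 10 = 2.8100
σ̂ = R̄ / d₂ = 2.8100 / 2.059 = 1.3647

1.36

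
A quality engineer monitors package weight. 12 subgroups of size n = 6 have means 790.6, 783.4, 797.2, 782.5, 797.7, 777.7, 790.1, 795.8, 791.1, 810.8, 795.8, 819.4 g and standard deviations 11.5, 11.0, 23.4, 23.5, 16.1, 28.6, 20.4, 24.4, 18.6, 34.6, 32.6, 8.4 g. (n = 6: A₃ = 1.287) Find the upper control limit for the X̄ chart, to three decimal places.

X̄̄ = (790.6 + 783.4 + 797.2 + 782.5 + 797.7 + 777.7 + 790.1 + 795.8 + 791.1 + 810.8 + 795.8 + 819.4) / 12 = 794.3417
s̄ = (11.5 + 11.0 + 23.4 + 23.5 + 16.1 + 28.6 + 20.4 + 24.4 + 18.6 + 34.6 + 32.6 + 8.4) / 12 = 21.0917
UCL = X̄̄ + A₃·s̄ = 794.3417 + 1.287 × 21.0917 = 821.4866

821.487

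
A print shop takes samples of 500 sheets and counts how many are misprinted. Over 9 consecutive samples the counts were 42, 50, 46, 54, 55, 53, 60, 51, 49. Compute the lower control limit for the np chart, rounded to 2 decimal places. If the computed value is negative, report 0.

30.79

p̄ = Σdᵢ / (k·n) = 460 / (9 × 500) = 0.10222
LCL = np̄ − 3·√(np̄(1−p̄)) = 51.1111 − 3 × 6.7740 = 30.7893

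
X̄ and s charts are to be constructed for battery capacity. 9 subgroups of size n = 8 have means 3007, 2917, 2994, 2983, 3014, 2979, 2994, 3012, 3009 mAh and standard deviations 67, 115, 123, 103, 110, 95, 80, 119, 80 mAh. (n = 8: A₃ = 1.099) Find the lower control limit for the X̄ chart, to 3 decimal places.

2880.966

X̄̄ = (3007 + 2917 + 2994 + 2983 + 3014 + 2979 + 2994 + 3012 + 3009) / 9 = 2989.8889
s̄ = (67 + 115 + 123 + 103 + 110 + 95 + 80 + 119 + 80) / 9 = 99.1111
LCL = X̄̄ − A₃·s̄ = 2989.8889 − 1.099 × 99.1111 = 2880.9658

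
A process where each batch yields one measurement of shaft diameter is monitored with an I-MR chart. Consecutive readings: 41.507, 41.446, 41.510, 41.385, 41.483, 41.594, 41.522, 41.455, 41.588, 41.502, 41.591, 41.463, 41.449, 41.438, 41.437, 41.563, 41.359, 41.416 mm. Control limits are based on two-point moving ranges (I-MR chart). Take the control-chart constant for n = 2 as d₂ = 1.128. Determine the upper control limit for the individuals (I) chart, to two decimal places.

X̄ = (41.507 + 41.446 + 41.510 + 41.385 + 41.483 + 41.594 + 41.522 + 41.455 + 41.588 + 41.502 + 41.591 + 41.463 + 41.449 + 41.438 + 41.437 + 41.563 + 41.359 + 41.416) / 18 = 41.4838
Moving ranges: 0.061, 0.064, 0.125, 0.098, 0.111, 0.072, 0.067, 0.133, 0.086, 0.089, 0.128, 0.014, 0.011, 0.001, 0.126, 0.204, 0.057; M̄R̄ = 1.4470 / 17 = 0.0851
UCL = X̄ + 3·M̄R̄/d₂ = 41.4838 + 3 × 0.0851 / 1.128 = 41.7102

41.71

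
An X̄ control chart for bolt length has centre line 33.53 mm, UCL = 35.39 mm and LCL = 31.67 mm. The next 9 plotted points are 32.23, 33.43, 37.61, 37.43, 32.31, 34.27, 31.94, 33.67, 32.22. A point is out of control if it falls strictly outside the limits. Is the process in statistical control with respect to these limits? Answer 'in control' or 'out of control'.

out of control

Compare each point to [31.67, 35.39]: sample 3 = 37.61 > UCL; sample 4 = 37.43 > UCL.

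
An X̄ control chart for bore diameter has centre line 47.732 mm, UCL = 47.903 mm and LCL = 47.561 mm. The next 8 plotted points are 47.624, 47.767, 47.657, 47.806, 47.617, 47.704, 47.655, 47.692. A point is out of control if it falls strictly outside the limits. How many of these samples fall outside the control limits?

0

All 8 points lie within [47.561, 47.903].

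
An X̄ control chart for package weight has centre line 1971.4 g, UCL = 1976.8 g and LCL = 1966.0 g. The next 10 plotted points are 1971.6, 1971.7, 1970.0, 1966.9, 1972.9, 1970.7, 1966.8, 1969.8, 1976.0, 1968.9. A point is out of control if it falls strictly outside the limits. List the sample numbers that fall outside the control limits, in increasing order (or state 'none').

All 10 points lie within [1966.0, 1976.8].

none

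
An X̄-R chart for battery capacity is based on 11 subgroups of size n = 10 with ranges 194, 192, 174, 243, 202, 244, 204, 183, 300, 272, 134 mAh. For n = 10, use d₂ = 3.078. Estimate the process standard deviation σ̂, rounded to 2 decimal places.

R̄ = (194 + 192 + 174 + 243 + 202 + 244 + 204 + 183 + 300 + 272 + 134) / 11 = 212.9091
σ̂ = R̄ / d₂ = 212.9091 / 3.078 = 69.1712

69.17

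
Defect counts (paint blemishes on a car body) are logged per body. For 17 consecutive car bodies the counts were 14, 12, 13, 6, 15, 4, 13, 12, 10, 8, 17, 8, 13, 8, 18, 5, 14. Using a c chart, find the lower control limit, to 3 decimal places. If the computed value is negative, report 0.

c̄ = (14 + 12 + 13 + 6 + 15 + 4 + 13 + 12 + 10 + 8 + 17 + 8 + 13 + 8 + 18 + 5 + 14) / 17 = 190 / 17 = 11.1765
LCL = c̄ − 3√c̄ = 11.1765 − 3 × 3.3431 = 1.1471

1.147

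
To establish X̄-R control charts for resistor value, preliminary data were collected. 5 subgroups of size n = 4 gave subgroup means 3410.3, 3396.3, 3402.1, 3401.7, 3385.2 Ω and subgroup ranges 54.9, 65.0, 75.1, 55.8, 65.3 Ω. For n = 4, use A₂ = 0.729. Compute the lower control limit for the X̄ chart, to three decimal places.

3353.033

X̄̄ = (3410.3 + 3396.3 + 3402.1 + 3401.7 + 3385.2) / 5 = 16995.6000 / 5 = 3399.1200
R̄ = (54.9 + 65.0 + 75.1 + 55.8 + 65.3) / 5 = 316.1000 / 5 = 63.2200
LCL = X̄̄ − A₂·R̄ = 3399.1200 − 0.729 × 63.2200 = 3353.0326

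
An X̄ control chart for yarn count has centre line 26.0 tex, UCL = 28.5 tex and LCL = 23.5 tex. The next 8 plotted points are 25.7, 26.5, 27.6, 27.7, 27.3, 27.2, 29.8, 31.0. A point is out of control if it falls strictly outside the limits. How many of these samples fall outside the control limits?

2

Compare each point to [23.5, 28.5]: sample 7 = 29.8 > UCL; sample 8 = 31.0 > UCL.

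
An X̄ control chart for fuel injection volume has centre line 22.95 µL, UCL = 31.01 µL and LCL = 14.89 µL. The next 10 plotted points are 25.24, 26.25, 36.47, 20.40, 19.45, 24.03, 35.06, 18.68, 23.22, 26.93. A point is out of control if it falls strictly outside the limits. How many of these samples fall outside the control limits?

Compare each point to [14.89, 31.01]: sample 3 = 36.47 > UCL; sample 7 = 35.06 > UCL.

2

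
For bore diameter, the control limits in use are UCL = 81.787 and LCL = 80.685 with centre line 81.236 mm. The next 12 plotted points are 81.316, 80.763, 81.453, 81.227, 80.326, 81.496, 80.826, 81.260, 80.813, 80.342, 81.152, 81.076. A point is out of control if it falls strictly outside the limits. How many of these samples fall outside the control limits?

Compare each point to [80.685, 81.787]: sample 5 = 80.326 < LCL; sample 10 = 80.342 < LCL.

2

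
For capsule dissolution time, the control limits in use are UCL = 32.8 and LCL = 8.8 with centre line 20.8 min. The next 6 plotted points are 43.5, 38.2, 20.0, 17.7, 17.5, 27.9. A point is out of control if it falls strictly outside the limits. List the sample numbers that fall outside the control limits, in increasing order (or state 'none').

Compare each point to [8.8, 32.8]: sample 1 = 43.5 > UCL; sample 2 = 38.2 > UCL.

1, 2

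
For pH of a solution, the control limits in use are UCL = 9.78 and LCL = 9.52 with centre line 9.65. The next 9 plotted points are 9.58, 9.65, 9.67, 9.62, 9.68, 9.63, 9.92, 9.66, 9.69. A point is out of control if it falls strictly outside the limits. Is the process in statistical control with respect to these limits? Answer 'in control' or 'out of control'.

out of control

Compare each point to [9.52, 9.78]: sample 7 = 9.92 > UCL.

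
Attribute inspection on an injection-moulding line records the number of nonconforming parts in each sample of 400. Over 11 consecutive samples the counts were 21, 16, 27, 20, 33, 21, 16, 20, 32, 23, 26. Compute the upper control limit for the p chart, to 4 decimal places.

p̄ = Σdᵢ / (k·n) = 255 / (11 × 400) = 0.05795
UCL = p̄ + 3·√(p̄(1−p̄)/n) = 0.05795 + 3 × √(0.05795×0.94205/400) = 0.05795 + 3 × 0.01168 = 0.09300

0.0930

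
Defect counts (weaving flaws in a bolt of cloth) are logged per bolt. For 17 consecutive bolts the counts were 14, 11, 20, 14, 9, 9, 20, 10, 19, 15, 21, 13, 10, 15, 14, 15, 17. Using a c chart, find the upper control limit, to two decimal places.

c̄ = (14 + 11 + 20 + 14 + 9 + 9 + 20 + 10 + 19 + 15 + 21 + 13 + 10 + 15 + 14 + 15 + 17) / 17 = 246 / 17 = 14.4706
UCL = c̄ + 3√c̄ = 14.4706 + 3 × √14.4706 = 14.4706 + 3 × 3.8040 = 25.8827

25.88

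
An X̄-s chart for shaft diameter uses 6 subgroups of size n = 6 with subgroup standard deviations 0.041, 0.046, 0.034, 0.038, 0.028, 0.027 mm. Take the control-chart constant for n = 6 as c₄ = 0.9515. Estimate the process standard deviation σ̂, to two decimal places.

0.04

s̄ = (0.041 + 0.046 + 0.034 + 0.038 + 0.028 + 0.027) / 6 = 0.0357
σ̂ = s̄ / c₄ = 0.0357 / 0.9515 = 0.0375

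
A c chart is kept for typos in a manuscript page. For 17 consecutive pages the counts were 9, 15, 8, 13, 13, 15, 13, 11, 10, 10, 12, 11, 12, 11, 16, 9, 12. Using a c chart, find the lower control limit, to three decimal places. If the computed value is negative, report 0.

1.475

c̄ = (9 + 15 + 8 + 13 + 13 + 15 + 13 + 11 + 10 + 10 + 12 + 11 + 12 + 11 + 16 + 9 + 12) / 17 = 200 / 17 = 11.7647
LCL = c̄ − 3√c̄ = 11.7647 − 3 × 3.4300 = 1.4748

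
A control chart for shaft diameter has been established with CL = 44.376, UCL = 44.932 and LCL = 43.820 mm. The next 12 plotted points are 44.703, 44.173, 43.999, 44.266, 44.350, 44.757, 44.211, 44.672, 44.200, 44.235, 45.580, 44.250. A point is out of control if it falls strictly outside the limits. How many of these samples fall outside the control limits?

1

Compare each point to [43.820, 44.932]: sample 11 = 45.580 > UCL.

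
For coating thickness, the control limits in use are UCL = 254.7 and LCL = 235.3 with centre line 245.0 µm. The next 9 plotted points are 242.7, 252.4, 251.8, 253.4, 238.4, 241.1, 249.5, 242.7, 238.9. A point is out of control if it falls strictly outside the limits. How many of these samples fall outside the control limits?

All 9 points lie within [235.3, 254.7].

0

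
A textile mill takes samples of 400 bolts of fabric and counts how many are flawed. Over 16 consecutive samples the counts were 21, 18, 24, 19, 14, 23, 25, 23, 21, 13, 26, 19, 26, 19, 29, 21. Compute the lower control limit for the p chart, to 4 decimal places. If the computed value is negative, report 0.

p̄ = Σdᵢ / (k·n) = 341 / (16 × 400) = 0.05328
LCL = p̄ − 3·√(p̄(1−p̄)/n) = 0.05328 − 3 × 0.01123 = 0.01959

0.0196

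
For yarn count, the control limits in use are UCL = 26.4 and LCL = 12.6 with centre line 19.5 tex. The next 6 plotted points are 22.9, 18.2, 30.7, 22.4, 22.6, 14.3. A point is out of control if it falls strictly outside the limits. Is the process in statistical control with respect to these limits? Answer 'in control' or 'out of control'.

out of control

Compare each point to [12.6, 26.4]: sample 3 = 30.7 > UCL.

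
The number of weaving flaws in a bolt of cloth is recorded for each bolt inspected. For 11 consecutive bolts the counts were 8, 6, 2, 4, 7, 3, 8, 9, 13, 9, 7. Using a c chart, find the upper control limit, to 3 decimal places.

14.795

c̄ = (8 + 6 + 2 + 4 + 7 + 3 + 8 + 9 + 13 + 9 + 7) / 11 = 76 / 11 = 6.9091
UCL = c̄ + 3√c̄ = 6.9091 + 3 × √6.9091 = 6.9091 + 3 × 2.6285 = 14.7946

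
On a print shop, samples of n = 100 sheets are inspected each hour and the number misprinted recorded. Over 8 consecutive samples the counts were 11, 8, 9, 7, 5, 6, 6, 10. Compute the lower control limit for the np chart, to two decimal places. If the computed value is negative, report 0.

p̄ = Σdᵢ / (k·n) = 62 / (8 × 100) = 0.07750
LCL = np̄ − 3·√(np̄(1−p̄)) = 7.7500 − 3 × 2.6738 = -0.2715 → 0 (negative, so LCL = 0)

0.00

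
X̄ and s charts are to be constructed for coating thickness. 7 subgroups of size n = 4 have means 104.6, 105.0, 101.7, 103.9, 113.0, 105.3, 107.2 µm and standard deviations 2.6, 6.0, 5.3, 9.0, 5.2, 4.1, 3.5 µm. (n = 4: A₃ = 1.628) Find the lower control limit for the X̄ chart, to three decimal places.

X̄̄ = (104.6 + 105.0 + 101.7 + 103.9 + 113.0 + 105.3 + 107.2) / 7 = 105.8143
s̄ = (2.6 + 6.0 + 5.3 + 9.0 + 5.2 + 4.1 + 3.5) / 7 = 5.1000
LCL = X̄̄ − A₃·s̄ = 105.8143 − 1.628 × 5.1000 = 97.5115

97.511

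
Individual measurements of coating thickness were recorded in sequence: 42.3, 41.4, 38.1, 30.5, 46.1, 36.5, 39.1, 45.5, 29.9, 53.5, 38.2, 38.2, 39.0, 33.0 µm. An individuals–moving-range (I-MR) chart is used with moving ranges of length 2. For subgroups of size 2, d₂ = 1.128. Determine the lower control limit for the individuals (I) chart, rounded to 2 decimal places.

17.43

X̄ = (42.3 + 41.4 + 38.1 + 30.5 + 46.1 + 36.5 + 39.1 + 45.5 + 29.9 + 53.5 + 38.2 + 38.2 + 39.0 + 33.0) / 14 = 39.3786
Moving ranges: 0.9, 3.3, 7.6, 15.6, 9.6, 2.6, 6.4, 15.6, 23.6, 15.3, 0.0, 0.8, 6.0; M̄R̄ = 107.3000 / 13 = 8.2538
LCL = X̄ − 3·M̄R̄/d₂ = 39.3786 − 3 × 8.2538 / 1.128 = 17.4269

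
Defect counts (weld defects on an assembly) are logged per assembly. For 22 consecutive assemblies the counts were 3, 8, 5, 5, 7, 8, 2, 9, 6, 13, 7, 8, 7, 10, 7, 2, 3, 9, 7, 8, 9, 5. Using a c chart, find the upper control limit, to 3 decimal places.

14.508

c̄ = (3 + 8 + 5 + 5 + 7 + 8 + 2 + 9 + 6 + 13 + 7 + 8 + 7 + 10 + 7 + 2 + 3 + 9 + 7 + 8 + 9 + 5) / 22 = 148 / 22 = 6.7273
UCL = c̄ + 3√c̄ = 6.7273 + 3 × √6.7273 = 6.7273 + 3 × 2.5937 = 14.5084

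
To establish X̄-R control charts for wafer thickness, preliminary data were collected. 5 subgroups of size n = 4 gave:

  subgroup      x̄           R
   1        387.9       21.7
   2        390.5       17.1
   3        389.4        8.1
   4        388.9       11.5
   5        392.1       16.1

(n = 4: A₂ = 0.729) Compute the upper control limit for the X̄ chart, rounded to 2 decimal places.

X̄̄ = (387.9 + 390.5 + 389.4 + 388.9 + 392.1) / 5 = 1948.8000 / 5 = 389.7600
R̄ = (21.7 + 17.1 + 8.1 + 11.5 + 16.1) / 5 = 74.5000 / 5 = 14.9000
UCL = X̄̄ + A₂·R̄ = 389.7600 + 0.729 × 14.9000 = 400.6221

400.62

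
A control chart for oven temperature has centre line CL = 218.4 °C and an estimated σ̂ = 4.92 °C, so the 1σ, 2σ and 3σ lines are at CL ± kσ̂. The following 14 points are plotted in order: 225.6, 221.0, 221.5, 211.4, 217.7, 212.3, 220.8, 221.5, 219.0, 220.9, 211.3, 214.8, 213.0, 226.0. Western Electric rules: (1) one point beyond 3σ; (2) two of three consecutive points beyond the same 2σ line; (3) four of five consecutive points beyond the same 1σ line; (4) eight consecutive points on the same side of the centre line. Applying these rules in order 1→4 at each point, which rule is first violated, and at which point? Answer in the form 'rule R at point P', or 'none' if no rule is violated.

Zone of each point (C = within 1σ̂, B = 1σ̂–2σ̂, A = 2σ̂–3σ̂, * = beyond 3σ̂; sign = side of CL): 1:+B, 2:+C, 3:+C, 4:-B, 5:-C, 6:-B, 7:+C, 8:+C, 9:+C, 10:+C, 11:-B, 12:-C, 13:-B, 14:+B
No rule fires across all 14 points.

none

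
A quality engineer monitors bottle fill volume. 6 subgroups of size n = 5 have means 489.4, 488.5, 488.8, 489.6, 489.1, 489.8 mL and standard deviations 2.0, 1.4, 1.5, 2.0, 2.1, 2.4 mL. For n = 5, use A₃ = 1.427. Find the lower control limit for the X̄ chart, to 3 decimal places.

486.489

X̄̄ = (489.4 + 488.5 + 488.8 + 489.6 + 489.1 + 489.8) / 6 = 489.2000
s̄ = (2.0 + 1.4 + 1.5 + 2.0 + 2.1 + 2.4) / 6 = 1.9000
LCL = X̄̄ − A₃·s̄ = 489.2000 − 1.427 × 1.9000 = 486.4887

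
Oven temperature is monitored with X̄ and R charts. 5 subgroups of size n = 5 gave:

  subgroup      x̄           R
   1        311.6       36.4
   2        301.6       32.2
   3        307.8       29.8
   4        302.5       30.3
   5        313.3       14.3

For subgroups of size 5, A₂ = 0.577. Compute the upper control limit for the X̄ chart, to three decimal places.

X̄̄ = (311.6 + 301.6 + 307.8 + 302.5 + 313.3) / 5 = 1536.8000 / 5 = 307.3600
R̄ = (36.4 + 32.2 + 29.8 + 30.3 + 14.3) / 5 = 143.0000 / 5 = 28.6000
UCL = X̄̄ + A₂·R̄ = 307.3600 + 0.577 × 28.6000 = 323.8622

323.862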